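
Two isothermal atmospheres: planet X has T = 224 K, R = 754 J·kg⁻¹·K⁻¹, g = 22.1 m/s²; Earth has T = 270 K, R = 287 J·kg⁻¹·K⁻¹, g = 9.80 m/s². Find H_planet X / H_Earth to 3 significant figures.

H = RT/g for each body.
H_planet X = 754 × 224 / 22.1 = 7642.4 m.
H_Earth = 287 × 270 / 9.80 = 7907.1 m.
H_planet X/H_Earth = 7642.4/7907.1 = 0.96652.

H_planet X/H_Earth ≈ 0.967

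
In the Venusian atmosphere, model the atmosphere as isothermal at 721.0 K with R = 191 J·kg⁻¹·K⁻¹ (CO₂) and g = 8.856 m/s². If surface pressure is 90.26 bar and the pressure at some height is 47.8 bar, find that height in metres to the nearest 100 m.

Scale height: H = RT/g = 191 × 721.0 / 8.856 = 15550 m.
Invert the barometric formula: z = H ln(P₀/P).
P₀/P = 90.26/47.8 = 1.8883; ln(1.8883) = 0.63568.
z = 15550 × 0.63568 = 9884.8 m.

z ≈ 9900 m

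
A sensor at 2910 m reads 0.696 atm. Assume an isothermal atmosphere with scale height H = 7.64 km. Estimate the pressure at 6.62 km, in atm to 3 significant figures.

P ≈ 0.428 atm

Between two levels, P₂ = P₁ exp(−Δz/H) with Δz = z₂ − z₁.
Δz = 6620.0 − 2910.0 = 3710.0 m; Δz/H = 3710.0/7640.0 = 0.48560.
P₂ = 0.696 × exp(−0.48560) = 0.696 × 0.61533 = 0.42827 atm.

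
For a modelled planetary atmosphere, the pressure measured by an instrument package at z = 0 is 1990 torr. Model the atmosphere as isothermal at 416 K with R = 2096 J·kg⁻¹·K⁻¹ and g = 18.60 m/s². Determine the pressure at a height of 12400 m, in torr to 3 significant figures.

Scale height: H = RT/g = 2096 × 416 / 18.60 = 46878 m.
Barometric formula: P = P₀ exp(−z/H).
z/H = 12400/46878 = 0.26452; exp(−0.26452) = 0.76757.
P = 1990 × 0.76757 = 1527.5 torr.

P ≈ 1530 torr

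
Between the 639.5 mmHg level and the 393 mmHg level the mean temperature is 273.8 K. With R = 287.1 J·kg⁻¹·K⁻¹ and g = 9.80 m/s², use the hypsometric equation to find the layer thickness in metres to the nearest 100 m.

Δz ≈ 3900 m

Hypsometric equation: Δz = (R T̄/g) ln(P₁/P₂).
R T̄/g = 287.1 × 273.8 / 9.80 = 8021.2 m.
ln(639.5/393) = ln(1.6272) = 0.48686.
Δz = 8021.2 × 0.48686 = 3905.2 m.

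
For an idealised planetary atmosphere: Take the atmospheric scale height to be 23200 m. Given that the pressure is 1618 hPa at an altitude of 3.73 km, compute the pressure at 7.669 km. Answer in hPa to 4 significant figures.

P ≈ 1365 hPa

Between two levels, P₂ = P₁ exp(−Δz/H) with Δz = z₂ − z₁.
Δz = 7669.0 − 3730.0 = 3939.0 m; Δz/H = 3939.0/23200 = 0.16978.
P₂ = 1618 × exp(−0.16978) = 1618 × 0.84385 = 1365.3 hPa.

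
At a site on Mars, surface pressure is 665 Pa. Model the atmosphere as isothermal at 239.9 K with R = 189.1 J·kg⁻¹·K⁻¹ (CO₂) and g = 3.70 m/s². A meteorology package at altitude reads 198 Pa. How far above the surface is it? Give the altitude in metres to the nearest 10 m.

Scale height: H = RT/g = 189.1 × 239.9 / 3.70 = 12261 m.
Invert the barometric formula: z = H ln(P₀/P).
P₀/P = 665/198 = 3.3586; ln(3.3586) = 1.2115.
z = 12261 × 1.2115 = 14854 m.

z ≈ 14850 m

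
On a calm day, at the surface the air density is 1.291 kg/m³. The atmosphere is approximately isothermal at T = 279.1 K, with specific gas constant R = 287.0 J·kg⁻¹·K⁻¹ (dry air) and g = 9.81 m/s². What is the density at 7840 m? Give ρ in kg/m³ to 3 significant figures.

Scale height: H = RT/g = 287.0 × 279.1 / 9.81 = 8165.3 m.
In an isothermal atmosphere, density decays like pressure: ρ = ρ₀ exp(−z/H).
z/H = 7840.0/8165.3 = 0.96016; exp(−0.96016) = 0.38283.
ρ = 1.291 × 0.38283 = 0.49423 kg/m³.

ρ ≈ 0.494 kg/m³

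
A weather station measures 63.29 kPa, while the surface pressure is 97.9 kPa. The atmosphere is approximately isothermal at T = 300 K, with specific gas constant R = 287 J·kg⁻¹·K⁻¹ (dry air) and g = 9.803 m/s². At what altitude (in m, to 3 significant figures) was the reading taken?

z ≈ 3830 m

Scale height: H = RT/g = 287 × 300 / 9.803 = 8783.0 m.
Invert the barometric formula: z = H ln(P₀/P).
P₀/P = 97.9/63.29 = 1.5468; ln(1.5468) = 0.43619.
z = 8783.0 × 0.43619 = 3831.1 m.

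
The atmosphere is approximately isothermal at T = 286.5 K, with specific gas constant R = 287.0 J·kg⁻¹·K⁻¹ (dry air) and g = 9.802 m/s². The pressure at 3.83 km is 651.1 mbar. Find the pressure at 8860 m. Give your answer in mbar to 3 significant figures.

P ≈ 357 mbar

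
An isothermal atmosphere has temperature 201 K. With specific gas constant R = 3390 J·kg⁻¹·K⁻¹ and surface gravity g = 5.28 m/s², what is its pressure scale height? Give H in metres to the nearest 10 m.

H ≈ 129050 m

The scale height of an isothermal atmosphere is H = RT/g.
H = 3390 × 201 / 5.28 = 681390/5.28 = 129050 m.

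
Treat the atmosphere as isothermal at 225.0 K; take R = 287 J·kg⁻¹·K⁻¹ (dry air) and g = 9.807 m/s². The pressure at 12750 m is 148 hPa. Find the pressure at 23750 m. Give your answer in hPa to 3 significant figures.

P ≈ 27.8 hPa

Scale height: H = RT/g = 287 × 225.0 / 9.807 = 6584.6 m.
Between two levels, P₂ = P₁ exp(−Δz/H) with Δz = z₂ − z₁.
Δz = 23750 − 12750 = 11000 m; Δz/H = 11000/6584.6 = 1.6706.
P₂ = 148 × exp(−1.6706) = 148 × 0.18813 = 27.843 hPa.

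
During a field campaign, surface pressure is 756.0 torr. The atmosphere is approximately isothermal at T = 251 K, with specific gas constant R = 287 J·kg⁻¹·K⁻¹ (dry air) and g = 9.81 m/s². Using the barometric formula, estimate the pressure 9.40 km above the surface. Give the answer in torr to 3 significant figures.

Scale height: H = RT/g = 287 × 251 / 9.81 = 7343.2 m.
Barometric formula: P = P₀ exp(−z/H).
z/H = 9400.0/7343.2 = 1.2801; exp(−1.2801) = 0.27801.
P = 756.0 × 0.27801 = 210.18 torr.

P ≈ 210 torr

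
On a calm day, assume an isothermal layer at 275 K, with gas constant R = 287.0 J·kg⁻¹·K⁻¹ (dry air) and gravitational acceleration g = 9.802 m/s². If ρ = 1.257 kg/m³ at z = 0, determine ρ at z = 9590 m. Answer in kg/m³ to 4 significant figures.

ρ ≈ 0.3820 kg/m³

Scale height: H = RT/g = 287.0 × 275 / 9.802 = 8051.9 m.
In an isothermal atmosphere, density decays like pressure: ρ = ρ₀ exp(−z/H).
z/H = 9590.0/8051.9 = 1.1910; exp(−1.1910) = 0.30392.
ρ = 1.257 × 0.30392 = 0.38203 kg/m³.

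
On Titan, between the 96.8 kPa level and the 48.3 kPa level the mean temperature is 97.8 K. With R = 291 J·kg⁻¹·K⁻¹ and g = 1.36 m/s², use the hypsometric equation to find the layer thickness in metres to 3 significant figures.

Δz ≈ 14500 m

Hypsometric equation: Δz = (R T̄/g) ln(P₁/P₂).
R T̄/g = 291 × 97.8 / 1.36 = 20926 m.
ln(96.8/48.3) = ln(2.0041) = 0.69520.
Δz = 20926 × 0.69520 = 14548 m.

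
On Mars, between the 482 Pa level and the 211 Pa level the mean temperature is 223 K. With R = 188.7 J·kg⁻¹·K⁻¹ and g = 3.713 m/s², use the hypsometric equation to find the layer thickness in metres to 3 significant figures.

Hypsometric equation: Δz = (R T̄/g) ln(P₁/P₂).
R T̄/g = 188.7 × 223 / 3.713 = 11333 m.
ln(482/211) = ln(2.2844) = 0.82610.
Δz = 11333 × 0.82610 = 9362.2 m.

Δz ≈ 9360 m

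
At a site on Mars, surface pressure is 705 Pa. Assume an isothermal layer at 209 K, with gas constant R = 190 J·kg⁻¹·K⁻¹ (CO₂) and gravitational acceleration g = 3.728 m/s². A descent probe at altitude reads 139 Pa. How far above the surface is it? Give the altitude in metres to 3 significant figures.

z ≈ 17300 m

Scale height: H = RT/g = 190 × 209 / 3.728 = 10652 m.
Invert the barometric formula: z = H ln(P₀/P).
P₀/P = 705/139 = 5.0719; ln(5.0719) = 1.6237.
z = 10652 × 1.6237 = 17296 m.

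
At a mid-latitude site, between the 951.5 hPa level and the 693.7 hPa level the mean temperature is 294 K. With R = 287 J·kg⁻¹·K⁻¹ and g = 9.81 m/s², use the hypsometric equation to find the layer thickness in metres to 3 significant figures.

Hypsometric equation: Δz = (R T̄/g) ln(P₁/P₂).
R T̄/g = 287 × 294 / 9.81 = 8601.2 m.
ln(951.5/693.7) = ln(1.3716) = 0.31598.
Δz = 8601.2 × 0.31598 = 2717.8 m.

Δz ≈ 2720 m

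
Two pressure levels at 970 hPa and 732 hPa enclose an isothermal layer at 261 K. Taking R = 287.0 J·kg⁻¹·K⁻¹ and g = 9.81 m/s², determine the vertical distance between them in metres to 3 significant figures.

Hypsometric equation: Δz = (R T̄/g) ln(P₁/P₂).
R T̄/g = 287.0 × 261 / 9.81 = 7635.8 m.
ln(970/732) = ln(1.3251) = 0.28149.
Δz = 7635.8 × 0.28149 = 2149.4 m.

Δz ≈ 2150 m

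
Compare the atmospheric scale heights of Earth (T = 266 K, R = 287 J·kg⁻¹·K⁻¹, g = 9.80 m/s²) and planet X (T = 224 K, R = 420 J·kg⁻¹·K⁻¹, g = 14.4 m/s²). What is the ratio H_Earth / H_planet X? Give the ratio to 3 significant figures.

H_Earth/H_planet X ≈ 1.19

H = RT/g for each body.
H_Earth = 287 × 266 / 9.80 = 7790.0 m.
H_planet X = 420 × 224 / 14.4 = 6533.3 m.
H_Earth/H_planet X = 7790.0/6533.3 = 1.1924.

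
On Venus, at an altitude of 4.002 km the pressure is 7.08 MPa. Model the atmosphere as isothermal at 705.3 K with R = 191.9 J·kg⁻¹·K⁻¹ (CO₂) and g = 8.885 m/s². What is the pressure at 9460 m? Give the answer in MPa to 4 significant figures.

P ≈ 4.948 MPa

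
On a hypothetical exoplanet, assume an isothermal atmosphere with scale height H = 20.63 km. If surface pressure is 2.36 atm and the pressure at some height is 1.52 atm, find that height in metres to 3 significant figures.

z ≈ 9080 m

Invert the barometric formula: z = H ln(P₀/P).
P₀/P = 2.36/1.52 = 1.5526; ln(1.5526) = 0.43993.
z = 20630 × 0.43993 = 9075.8 m.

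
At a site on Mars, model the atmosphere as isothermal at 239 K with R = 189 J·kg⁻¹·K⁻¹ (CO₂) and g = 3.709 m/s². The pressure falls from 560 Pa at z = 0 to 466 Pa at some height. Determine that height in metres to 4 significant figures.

Scale height: H = RT/g = 189 × 239 / 3.709 = 12179 m.
Invert the barometric formula: z = H ln(P₀/P).
P₀/P = 560/466 = 1.2017; ln(1.2017) = 0.18374.
z = 12179 × 0.18374 = 2237.8 m.

z ≈ 2238 m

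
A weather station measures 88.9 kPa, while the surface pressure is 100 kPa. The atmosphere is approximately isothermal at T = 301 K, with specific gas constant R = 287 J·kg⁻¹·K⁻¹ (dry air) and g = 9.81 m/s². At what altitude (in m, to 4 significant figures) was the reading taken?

Scale height: H = RT/g = 287 × 301 / 9.81 = 8806.0 m.
Invert the barometric formula: z = H ln(P₀/P).
P₀/P = 100/88.9 = 1.1249; ln(1.1249) = 0.11769.
z = 8806.0 × 0.11769 = 1036.4 m.

z ≈ 1036 m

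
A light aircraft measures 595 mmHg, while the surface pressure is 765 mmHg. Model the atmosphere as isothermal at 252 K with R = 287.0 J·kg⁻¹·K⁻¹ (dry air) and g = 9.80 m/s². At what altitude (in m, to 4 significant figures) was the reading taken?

Scale height: H = RT/g = 287.0 × 252 / 9.80 = 7380.0 m.
Invert the barometric formula: z = H ln(P₀/P).
P₀/P = 765/595 = 1.2857; ln(1.2857) = 0.25130.
z = 7380.0 × 0.25130 = 1854.6 m.

z ≈ 1855 m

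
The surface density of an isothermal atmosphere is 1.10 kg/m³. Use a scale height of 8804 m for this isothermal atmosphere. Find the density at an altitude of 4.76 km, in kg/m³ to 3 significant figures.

In an isothermal atmosphere, density decays like pressure: ρ = ρ₀ exp(−z/H).
z/H = 4760.0/8804.0 = 0.54066; exp(−0.54066) = 0.58236.
ρ = 1.10 × 0.58236 = 0.64060 kg/m³.

ρ ≈ 0.641 kg/m³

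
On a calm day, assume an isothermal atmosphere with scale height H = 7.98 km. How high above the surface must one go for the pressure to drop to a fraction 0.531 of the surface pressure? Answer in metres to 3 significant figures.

z ≈ 5050 m

Set P/P₀ = exp(−z/H) = 0.531, so z = −H ln(0.531).
−ln(0.531) = 0.63299; z = 7980.0 × 0.63299 = 5051.3 m.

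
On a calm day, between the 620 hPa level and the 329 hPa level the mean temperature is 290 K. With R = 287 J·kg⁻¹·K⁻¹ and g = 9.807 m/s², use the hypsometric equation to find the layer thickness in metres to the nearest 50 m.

Δz ≈ 5400 m

Hypsometric equation: Δz = (R T̄/g) ln(P₁/P₂).
R T̄/g = 287 × 290 / 9.807 = 8486.8 m.
ln(620/329) = ln(1.8845) = 0.63366.
Δz = 8486.8 × 0.63366 = 5377.7 m.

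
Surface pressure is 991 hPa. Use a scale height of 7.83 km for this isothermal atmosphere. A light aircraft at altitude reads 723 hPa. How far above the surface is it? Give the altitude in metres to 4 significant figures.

z ≈ 2469 m

Invert the barometric formula: z = H ln(P₀/P).
P₀/P = 991/723 = 1.3707; ln(1.3707) = 0.31532.
z = 7830.0 × 0.31532 = 2469.0 m.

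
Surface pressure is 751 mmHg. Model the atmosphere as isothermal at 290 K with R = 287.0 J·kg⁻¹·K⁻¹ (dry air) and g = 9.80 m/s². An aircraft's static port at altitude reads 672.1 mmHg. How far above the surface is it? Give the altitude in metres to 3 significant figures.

Scale height: H = RT/g = 287.0 × 290 / 9.80 = 8492.9 m.
Invert the barometric formula: z = H ln(P₀/P).
P₀/P = 751/672.1 = 1.1174; ln(1.1174) = 0.11100.
z = 8492.9 × 0.11100 = 942.71 m.

z ≈ 943 m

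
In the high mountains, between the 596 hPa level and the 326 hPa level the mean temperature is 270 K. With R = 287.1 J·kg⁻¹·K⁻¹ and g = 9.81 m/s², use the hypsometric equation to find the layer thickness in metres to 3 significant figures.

Δz ≈ 4770 m

Hypsometric equation: Δz = (R T̄/g) ln(P₁/P₂).
R T̄/g = 287.1 × 270 / 9.81 = 7901.8 m.
ln(596/326) = ln(1.8282) = 0.60333.
Δz = 7901.8 × 0.60333 = 4767.4 m.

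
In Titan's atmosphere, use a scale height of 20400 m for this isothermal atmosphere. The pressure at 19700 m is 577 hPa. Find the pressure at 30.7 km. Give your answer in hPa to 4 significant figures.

Between two levels, P₂ = P₁ exp(−Δz/H) with Δz = z₂ − z₁.
Δz = 30700 − 19700 = 11000 m; Δz/H = 11000/20400 = 0.53922.
P₂ = 577 × exp(−0.53922) = 577 × 0.58320 = 336.51 hPa.

P ≈ 336.5 hPa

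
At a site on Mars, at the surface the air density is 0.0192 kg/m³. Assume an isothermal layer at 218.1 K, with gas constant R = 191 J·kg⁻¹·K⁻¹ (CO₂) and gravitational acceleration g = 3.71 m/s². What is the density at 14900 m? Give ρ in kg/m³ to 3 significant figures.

Scale height: H = RT/g = 191 × 218.1 / 3.71 = 11228 m.
In an isothermal atmosphere, density decays like pressure: ρ = ρ₀ exp(−z/H).
z/H = 14900/11228 = 1.3270; exp(−1.3270) = 0.26527.
ρ = 0.0192 × 0.26527 = 0.0050932 kg/m³.

ρ ≈ 0.00509 kg/m³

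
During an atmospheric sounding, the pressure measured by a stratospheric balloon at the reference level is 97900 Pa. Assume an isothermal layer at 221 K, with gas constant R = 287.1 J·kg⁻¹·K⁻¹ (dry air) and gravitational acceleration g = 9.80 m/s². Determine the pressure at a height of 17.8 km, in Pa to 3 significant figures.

Scale height: H = RT/g = 287.1 × 221 / 9.80 = 6474.4 m.
Barometric formula: P = P₀ exp(−z/H).
z/H = 17800/6474.4 = 2.7493; exp(−2.7493) = 0.063973.
P = 97900 × 0.063973 = 6263.0 Pa.

P ≈ 6260 Pa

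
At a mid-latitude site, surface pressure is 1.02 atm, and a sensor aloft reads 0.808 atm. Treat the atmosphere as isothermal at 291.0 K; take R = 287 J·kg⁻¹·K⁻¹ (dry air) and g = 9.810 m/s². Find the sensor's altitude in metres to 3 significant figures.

z ≈ 1980 m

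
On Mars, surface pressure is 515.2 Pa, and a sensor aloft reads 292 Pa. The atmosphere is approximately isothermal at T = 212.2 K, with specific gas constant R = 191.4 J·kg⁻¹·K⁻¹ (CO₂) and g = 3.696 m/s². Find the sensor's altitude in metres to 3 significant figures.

Scale height: H = RT/g = 191.4 × 212.2 / 3.696 = 10989 m.
Invert the barometric formula: z = H ln(P₀/P).
P₀/P = 515.2/292 = 1.7644; ln(1.7644) = 0.56781.
z = 10989 × 0.56781 = 6239.7 m.

z ≈ 6240 m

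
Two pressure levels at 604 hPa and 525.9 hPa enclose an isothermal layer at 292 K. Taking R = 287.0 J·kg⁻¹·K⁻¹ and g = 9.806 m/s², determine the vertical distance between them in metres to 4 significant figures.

Hypsometric equation: Δz = (R T̄/g) ln(P₁/P₂).
R T̄/g = 287.0 × 292 / 9.806 = 8546.2 m.
ln(604/525.9) = ln(1.1485) = 0.13846.
Δz = 8546.2 × 0.13846 = 1183.3 m.

Δz ≈ 1183 m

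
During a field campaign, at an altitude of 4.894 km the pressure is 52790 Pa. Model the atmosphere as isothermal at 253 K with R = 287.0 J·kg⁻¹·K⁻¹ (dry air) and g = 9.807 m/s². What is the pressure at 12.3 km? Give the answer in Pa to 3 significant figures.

P ≈ 19400 Pa

Scale height: H = RT/g = 287.0 × 253 / 9.807 = 7404.0 m.
Between two levels, P₂ = P₁ exp(−Δz/H) with Δz = z₂ − z₁.
Δz = 12300 − 4894.0 = 7406.0 m; Δz/H = 7406.0/7404.0 = 1.0003.
P₂ = 52790 × exp(−1.0003) = 52790 × 0.36777 = 19415 Pa.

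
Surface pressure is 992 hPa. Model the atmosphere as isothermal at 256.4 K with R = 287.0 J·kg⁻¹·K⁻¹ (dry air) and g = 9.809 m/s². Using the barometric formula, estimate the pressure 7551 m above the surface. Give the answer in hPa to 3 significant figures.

P ≈ 363 hPa

Scale height: H = RT/g = 287.0 × 256.4 / 9.809 = 7502.0 m.
Barometric formula: P = P₀ exp(−z/H).
z/H = 7551.0/7502.0 = 1.0065; exp(−1.0065) = 0.36550.
P = 992 × 0.36550 = 362.58 hPa.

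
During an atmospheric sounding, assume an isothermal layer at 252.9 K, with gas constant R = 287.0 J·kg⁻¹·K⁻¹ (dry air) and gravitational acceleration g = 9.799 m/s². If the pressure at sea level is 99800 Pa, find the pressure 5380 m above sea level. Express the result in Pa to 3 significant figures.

P ≈ 48300 Pa

Scale height: H = RT/g = 287.0 × 252.9 / 9.799 = 7407.1 m.
Barometric formula: P = P₀ exp(−z/H).
z/H = 5380.0/7407.1 = 0.72633; exp(−0.72633) = 0.48368.
P = 99800 × 0.48368 = 48271 Pa.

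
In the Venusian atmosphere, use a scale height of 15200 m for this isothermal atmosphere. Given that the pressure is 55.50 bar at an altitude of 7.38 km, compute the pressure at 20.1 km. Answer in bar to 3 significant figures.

P ≈ 24.0 bar

Between two levels, P₂ = P₁ exp(−Δz/H) with Δz = z₂ − z₁.
Δz = 20100 − 7380.0 = 12720 m; Δz/H = 12720/15200 = 0.83684.
P₂ = 55.50 × exp(−0.83684) = 55.50 × 0.43308 = 24.036 bar.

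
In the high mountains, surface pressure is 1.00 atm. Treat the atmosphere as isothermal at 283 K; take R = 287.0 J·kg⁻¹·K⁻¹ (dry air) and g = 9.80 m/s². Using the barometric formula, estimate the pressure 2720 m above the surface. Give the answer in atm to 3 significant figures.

P ≈ 0.720 atm

Scale height: H = RT/g = 287.0 × 283 / 9.80 = 8287.9 m.
Barometric formula: P = P₀ exp(−z/H).
z/H = 2720.0/8287.9 = 0.32819; exp(−0.32819) = 0.72023.
P = 1.00 × 0.72023 = 0.72023 atm.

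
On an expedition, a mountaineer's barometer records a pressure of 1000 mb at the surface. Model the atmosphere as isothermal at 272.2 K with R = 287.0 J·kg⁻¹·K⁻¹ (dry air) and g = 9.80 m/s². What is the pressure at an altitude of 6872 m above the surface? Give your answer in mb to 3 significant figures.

P ≈ 422 mb

Scale height: H = RT/g = 287.0 × 272.2 / 9.80 = 7971.6 m.
Barometric formula: P = P₀ exp(−z/H).
z/H = 6872.0/7971.6 = 0.86206; exp(−0.86206) = 0.42229.
P = 1000 × 0.42229 = 422.29 mb.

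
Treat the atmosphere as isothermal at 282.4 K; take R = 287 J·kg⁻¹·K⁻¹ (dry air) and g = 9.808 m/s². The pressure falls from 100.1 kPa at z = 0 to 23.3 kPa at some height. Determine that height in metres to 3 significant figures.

Scale height: H = RT/g = 287 × 282.4 / 9.808 = 8263.5 m.
Invert the barometric formula: z = H ln(P₀/P).
P₀/P = 100.1/23.3 = 4.2961; ln(4.2961) = 1.4577.
z = 8263.5 × 1.4577 = 12046 m.

z ≈ 12000 m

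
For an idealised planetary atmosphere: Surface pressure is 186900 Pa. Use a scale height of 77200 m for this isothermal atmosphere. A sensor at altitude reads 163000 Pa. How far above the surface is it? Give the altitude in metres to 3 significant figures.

z ≈ 10600 m

Invert the barometric formula: z = H ln(P₀/P).
P₀/P = 186900/163000 = 1.1466; ln(1.1466) = 0.13680.
z = 77200 × 0.13680 = 10561 m.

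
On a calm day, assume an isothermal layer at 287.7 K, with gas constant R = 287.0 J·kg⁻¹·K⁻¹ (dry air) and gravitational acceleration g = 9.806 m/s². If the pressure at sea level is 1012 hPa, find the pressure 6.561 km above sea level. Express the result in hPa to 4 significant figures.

P ≈ 464.3 hPa

Scale height: H = RT/g = 287.0 × 287.7 / 9.806 = 8420.3 m.
Barometric formula: P = P₀ exp(−z/H).
z/H = 6561.0/8420.3 = 0.77919; exp(−0.77919) = 0.45878.
P = 1012 × 0.45878 = 464.29 hPa.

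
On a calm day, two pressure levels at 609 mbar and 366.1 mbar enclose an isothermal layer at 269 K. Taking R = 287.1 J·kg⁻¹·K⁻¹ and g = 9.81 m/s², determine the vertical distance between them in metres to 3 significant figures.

Δz ≈ 4010 m

Hypsometric equation: Δz = (R T̄/g) ln(P₁/P₂).
R T̄/g = 287.1 × 269 / 9.81 = 7872.6 m.
ln(609/366.1) = ln(1.6635) = 0.50892.
Δz = 7872.6 × 0.50892 = 4006.5 m.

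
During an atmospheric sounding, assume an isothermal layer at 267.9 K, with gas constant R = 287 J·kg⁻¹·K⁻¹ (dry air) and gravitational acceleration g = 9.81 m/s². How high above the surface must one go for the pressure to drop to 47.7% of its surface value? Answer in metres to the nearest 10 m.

Scale height: H = RT/g = 287 × 267.9 / 9.81 = 7837.6 m.
Set P/P₀ = exp(−z/H) = 0.477, so z = −H ln(0.477).
−ln(0.477) = 0.74024; z = 7837.6 × 0.74024 = 5801.7 m.

z ≈ 5800 m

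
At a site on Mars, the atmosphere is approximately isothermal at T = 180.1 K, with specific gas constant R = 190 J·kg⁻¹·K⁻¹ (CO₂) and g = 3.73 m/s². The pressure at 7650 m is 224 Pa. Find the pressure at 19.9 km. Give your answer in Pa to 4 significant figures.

Scale height: H = RT/g = 190 × 180.1 / 3.73 = 9174.0 m.
Between two levels, P₂ = P₁ exp(−Δz/H) with Δz = z₂ − z₁.
Δz = 19900 − 7650.0 = 12250 m; Δz/H = 12250/9174.0 = 1.3353.
P₂ = 224 × exp(−1.3353) = 224 × 0.26308 = 58.930 Pa.

P ≈ 58.93 Pa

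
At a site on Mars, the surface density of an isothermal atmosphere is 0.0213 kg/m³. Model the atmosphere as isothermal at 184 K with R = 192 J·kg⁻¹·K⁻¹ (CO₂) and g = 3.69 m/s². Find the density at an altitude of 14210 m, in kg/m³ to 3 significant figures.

ρ ≈ 0.00483 kg/m³

Scale height: H = RT/g = 192 × 184 / 3.69 = 9574.0 m.
In an isothermal atmosphere, density decays like pressure: ρ = ρ₀ exp(−z/H).
z/H = 14210/9574.0 = 1.4842; exp(−1.4842) = 0.22668.
ρ = 0.0213 × 0.22668 = 0.0048283 kg/m³.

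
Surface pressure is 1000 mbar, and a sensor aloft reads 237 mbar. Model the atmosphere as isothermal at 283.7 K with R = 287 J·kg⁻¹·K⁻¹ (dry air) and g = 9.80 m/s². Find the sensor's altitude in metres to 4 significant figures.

z ≈ 11960 m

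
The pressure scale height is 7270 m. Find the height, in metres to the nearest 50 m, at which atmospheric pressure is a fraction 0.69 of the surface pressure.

Set P/P₀ = exp(−z/H) = 0.69, so z = −H ln(0.69).
−ln(0.69) = 0.37106; z = 7270.0 × 0.37106 = 2697.6 m.

z ≈ 2700 m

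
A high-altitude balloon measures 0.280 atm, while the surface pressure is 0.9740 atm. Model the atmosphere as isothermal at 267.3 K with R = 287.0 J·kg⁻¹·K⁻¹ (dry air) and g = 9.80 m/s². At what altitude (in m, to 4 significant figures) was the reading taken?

Scale height: H = RT/g = 287.0 × 267.3 / 9.80 = 7828.1 m.
Invert the barometric formula: z = H ln(P₀/P).
P₀/P = 0.9740/0.280 = 3.4786; ln(3.4786) = 1.2466.
z = 7828.1 × 1.2466 = 9758.5 m.

z ≈ 9759 m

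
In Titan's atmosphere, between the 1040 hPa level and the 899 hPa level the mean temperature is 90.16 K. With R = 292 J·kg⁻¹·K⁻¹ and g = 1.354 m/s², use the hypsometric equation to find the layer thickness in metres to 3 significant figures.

Δz ≈ 2830 m

Hypsometric equation: Δz = (R T̄/g) ln(P₁/P₂).
R T̄/g = 292 × 90.16 / 1.354 = 19444 m.
ln(1040/899) = ln(1.1568) = 0.14566.
Δz = 19444 × 0.14566 = 2832.2 m.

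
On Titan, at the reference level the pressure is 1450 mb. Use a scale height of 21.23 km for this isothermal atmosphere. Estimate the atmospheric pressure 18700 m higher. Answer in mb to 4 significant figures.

P ≈ 600.9 mb

Barometric formula: P = P₀ exp(−z/H).
z/H = 18700/21230 = 0.88083; exp(−0.88083) = 0.41444.
P = 1450 × 0.41444 = 600.94 mb.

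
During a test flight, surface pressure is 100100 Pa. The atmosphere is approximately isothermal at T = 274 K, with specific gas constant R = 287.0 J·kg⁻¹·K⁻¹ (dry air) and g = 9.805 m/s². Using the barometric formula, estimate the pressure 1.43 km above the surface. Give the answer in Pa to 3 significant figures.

P ≈ 83800 Pa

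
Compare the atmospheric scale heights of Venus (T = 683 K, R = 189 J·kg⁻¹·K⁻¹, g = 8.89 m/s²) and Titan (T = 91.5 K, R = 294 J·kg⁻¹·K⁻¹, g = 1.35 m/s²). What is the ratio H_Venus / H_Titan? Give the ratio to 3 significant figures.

H = RT/g for each body.
H_Venus = 189 × 683 / 8.89 = 14520 m.
H_Titan = 294 × 91.5 / 1.35 = 19927 m.
H_Venus/H_Titan = 14520/19927 = 0.72866.

H_Venus/H_Titan ≈ 0.729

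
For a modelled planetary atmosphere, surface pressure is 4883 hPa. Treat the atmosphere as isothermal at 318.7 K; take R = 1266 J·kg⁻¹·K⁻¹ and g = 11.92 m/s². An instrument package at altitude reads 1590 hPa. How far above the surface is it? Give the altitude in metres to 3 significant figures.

Scale height: H = RT/g = 1266 × 318.7 / 11.92 = 33849 m.
Invert the barometric formula: z = H ln(P₀/P).
P₀/P = 4883/1590 = 3.0711; ln(3.0711) = 1.1220.
z = 33849 × 1.1220 = 37979 m.

z ≈ 38000 m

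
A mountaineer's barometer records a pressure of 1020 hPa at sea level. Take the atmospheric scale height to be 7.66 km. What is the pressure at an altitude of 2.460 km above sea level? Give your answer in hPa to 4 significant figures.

P ≈ 739.8 hPa

Barometric formula: P = P₀ exp(−z/H).
z/H = 2460.0/7660.0 = 0.32115; exp(−0.32115) = 0.72531.
P = 1020 × 0.72531 = 739.82 hPa.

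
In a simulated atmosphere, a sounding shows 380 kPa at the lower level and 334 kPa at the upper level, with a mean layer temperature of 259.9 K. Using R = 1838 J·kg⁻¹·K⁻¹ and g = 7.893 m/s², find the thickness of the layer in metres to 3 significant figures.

Hypsometric equation: Δz = (R T̄/g) ln(P₁/P₂).
R T̄/g = 1838 × 259.9 / 7.893 = 60522 m.
ln(380/334) = ln(1.1377) = 0.12901.
Δz = 60522 × 0.12901 = 7807.9 m.

Δz ≈ 7810 m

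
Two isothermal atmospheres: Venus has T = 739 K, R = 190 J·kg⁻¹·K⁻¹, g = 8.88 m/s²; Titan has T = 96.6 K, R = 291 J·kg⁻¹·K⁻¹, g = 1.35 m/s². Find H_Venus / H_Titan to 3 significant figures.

H_Venus/H_Titan ≈ 0.759

H = RT/g for each body.
H_Venus = 190 × 739 / 8.88 = 15812 m.
H_Titan = 291 × 96.6 / 1.35 = 20823 m.
H_Venus/H_Titan = 15812/20823 = 0.75935.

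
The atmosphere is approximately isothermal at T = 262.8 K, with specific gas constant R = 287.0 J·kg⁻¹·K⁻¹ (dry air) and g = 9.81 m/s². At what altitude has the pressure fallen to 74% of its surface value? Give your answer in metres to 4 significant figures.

z ≈ 2315 m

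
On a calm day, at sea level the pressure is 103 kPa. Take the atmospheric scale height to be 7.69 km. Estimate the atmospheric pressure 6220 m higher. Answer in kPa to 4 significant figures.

P ≈ 45.87 kPa

Barometric formula: P = P₀ exp(−z/H).
z/H = 6220.0/7690.0 = 0.80884; exp(−0.80884) = 0.44537.
P = 103 × 0.44537 = 45.873 kPa.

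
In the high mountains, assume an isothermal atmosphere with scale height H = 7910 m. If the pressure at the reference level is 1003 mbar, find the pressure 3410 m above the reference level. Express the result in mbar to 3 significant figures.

P ≈ 652 mbar

Barometric formula: P = P₀ exp(−z/H).
z/H = 3410.0/7910.0 = 0.43110; exp(−0.43110) = 0.64979.
P = 1003 × 0.64979 = 651.74 mbar.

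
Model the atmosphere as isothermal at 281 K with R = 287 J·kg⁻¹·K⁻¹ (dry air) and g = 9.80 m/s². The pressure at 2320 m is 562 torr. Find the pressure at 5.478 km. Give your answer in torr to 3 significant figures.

Scale height: H = RT/g = 287 × 281 / 9.80 = 8229.3 m.
Between two levels, P₂ = P₁ exp(−Δz/H) with Δz = z₂ − z₁.
Δz = 5478.0 − 2320.0 = 3158.0 m; Δz/H = 3158.0/8229.3 = 0.38375.
P₂ = 562 × exp(−0.38375) = 562 × 0.68130 = 382.89 torr.

P ≈ 383 torr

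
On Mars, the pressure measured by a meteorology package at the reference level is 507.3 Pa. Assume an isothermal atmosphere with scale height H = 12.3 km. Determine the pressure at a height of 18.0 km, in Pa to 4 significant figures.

P ≈ 117.4 Pa

Barometric formula: P = P₀ exp(−z/H).
z/H = 18000/12300 = 1.4634; exp(−1.4634) = 0.23145.
P = 507.3 × 0.23145 = 117.41 Pa.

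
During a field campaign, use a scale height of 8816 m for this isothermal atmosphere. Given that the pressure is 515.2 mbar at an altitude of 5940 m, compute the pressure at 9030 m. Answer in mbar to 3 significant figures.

Between two levels, P₂ = P₁ exp(−Δz/H) with Δz = z₂ − z₁.
Δz = 9030.0 − 5940.0 = 3090.0 m; Δz/H = 3090.0/8816.0 = 0.35050.
P₂ = 515.2 × exp(−0.35050) = 515.2 × 0.70434 = 362.88 mbar.

P ≈ 363 mbar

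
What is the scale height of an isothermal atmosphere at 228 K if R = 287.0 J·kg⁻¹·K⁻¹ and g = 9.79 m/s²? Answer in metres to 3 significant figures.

H ≈ 6680 m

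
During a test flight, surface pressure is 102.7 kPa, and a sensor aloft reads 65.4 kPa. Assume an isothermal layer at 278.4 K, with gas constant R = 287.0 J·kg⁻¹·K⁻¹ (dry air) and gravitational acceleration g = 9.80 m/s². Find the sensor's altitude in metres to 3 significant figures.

Scale height: H = RT/g = 287.0 × 278.4 / 9.80 = 8153.1 m.
Invert the barometric formula: z = H ln(P₀/P).
P₀/P = 102.7/65.4 = 1.5703; ln(1.5703) = 0.45127.
z = 8153.1 × 0.45127 = 3679.2 m.

z ≈ 3680 m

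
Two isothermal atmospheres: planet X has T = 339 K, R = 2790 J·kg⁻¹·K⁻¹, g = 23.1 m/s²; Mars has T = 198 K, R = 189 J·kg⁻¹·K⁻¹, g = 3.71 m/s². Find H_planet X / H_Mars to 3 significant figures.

H_planet X/H_Mars ≈ 4.06

H = RT/g for each body.
H_planet X = 2790 × 339 / 23.1 = 40944 m.
H_Mars = 189 × 198 / 3.71 = 10087 m.
H_planet X/H_Mars = 40944/10087 = 4.0591.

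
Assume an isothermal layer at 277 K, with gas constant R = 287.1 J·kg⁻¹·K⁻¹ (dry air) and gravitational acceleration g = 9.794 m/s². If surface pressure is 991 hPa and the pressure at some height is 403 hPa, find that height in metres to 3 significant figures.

Scale height: H = RT/g = 287.1 × 277 / 9.794 = 8119.9 m.
Invert the barometric formula: z = H ln(P₀/P).
P₀/P = 991/403 = 2.4591; ln(2.4591) = 0.89980.
z = 8119.9 × 0.89980 = 7306.3 m.

z ≈ 7310 m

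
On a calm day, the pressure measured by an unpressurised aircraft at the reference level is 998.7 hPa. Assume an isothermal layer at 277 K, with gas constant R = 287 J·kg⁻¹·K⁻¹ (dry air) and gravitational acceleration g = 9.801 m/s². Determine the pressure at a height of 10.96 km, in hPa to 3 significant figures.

P ≈ 259 hPa

Scale height: H = RT/g = 287 × 277 / 9.801 = 8111.3 m.
Barometric formula: P = P₀ exp(−z/H).
z/H = 10960/8111.3 = 1.3512; exp(−1.3512) = 0.25893.
P = 998.7 × 0.25893 = 258.59 hPa.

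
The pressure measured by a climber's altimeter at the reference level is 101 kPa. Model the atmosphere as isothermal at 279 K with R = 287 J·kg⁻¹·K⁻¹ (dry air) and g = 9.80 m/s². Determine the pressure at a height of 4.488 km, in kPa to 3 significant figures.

Scale height: H = RT/g = 287 × 279 / 9.80 = 8170.7 m.
Barometric formula: P = P₀ exp(−z/H).
z/H = 4488.0/8170.7 = 0.54928; exp(−0.54928) = 0.57737.
P = 101 × 0.57737 = 58.314 kPa.

P ≈ 58.3 kPa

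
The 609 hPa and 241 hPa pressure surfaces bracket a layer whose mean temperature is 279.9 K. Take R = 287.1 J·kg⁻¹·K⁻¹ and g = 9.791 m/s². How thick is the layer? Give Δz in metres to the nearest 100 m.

Δz ≈ 7600 m

Hypsometric equation: Δz = (R T̄/g) ln(P₁/P₂).
R T̄/g = 287.1 × 279.9 / 9.791 = 8207.5 m.
ln(609/241) = ln(2.5270) = 0.92703.
Δz = 8207.5 × 0.92703 = 7608.6 m.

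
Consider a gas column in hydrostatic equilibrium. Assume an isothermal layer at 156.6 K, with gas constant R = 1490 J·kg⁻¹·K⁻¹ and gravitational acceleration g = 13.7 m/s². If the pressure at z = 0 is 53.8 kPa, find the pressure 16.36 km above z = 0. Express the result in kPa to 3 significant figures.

Scale height: H = RT/g = 1490 × 156.6 / 13.7 = 17032 m.
Barometric formula: P = P₀ exp(−z/H).
z/H = 16360/17032 = 0.96054; exp(−0.96054) = 0.38269.
P = 53.8 × 0.38269 = 20.589 kPa.

P ≈ 20.6 kPa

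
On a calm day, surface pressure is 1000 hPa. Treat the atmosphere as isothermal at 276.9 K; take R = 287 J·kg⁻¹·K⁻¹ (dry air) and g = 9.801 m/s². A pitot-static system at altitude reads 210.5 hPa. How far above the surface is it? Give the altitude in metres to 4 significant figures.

Scale height: H = RT/g = 287 × 276.9 / 9.801 = 8108.4 m.
Invert the barometric formula: z = H ln(P₀/P).
P₀/P = 1000/210.5 = 4.7506; ln(4.7506) = 1.5583.
z = 8108.4 × 1.5583 = 12635 m.

z ≈ 12640 m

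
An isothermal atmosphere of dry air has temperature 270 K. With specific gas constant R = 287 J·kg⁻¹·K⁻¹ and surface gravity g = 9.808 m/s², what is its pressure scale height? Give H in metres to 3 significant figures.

H ≈ 7900 m

The scale height of an isothermal atmosphere is H = RT/g.
H = 287 × 270 / 9.808 = 77490/9.808 = 7900.7 m.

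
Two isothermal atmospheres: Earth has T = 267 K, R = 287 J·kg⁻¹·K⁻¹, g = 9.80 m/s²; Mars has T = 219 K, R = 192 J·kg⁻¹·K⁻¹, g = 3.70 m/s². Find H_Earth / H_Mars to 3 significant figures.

H = RT/g for each body.
H_Earth = 287 × 267 / 9.80 = 7819.3 m.
H_Mars = 192 × 219 / 3.70 = 11364 m.
H_Earth/H_Mars = 7819.3/11364 = 0.68808.

H_Earth/H_Mars ≈ 0.688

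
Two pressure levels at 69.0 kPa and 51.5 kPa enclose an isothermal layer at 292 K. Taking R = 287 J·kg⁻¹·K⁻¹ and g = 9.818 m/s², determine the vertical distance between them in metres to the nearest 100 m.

Δz ≈ 2500 m

Hypsometric equation: Δz = (R T̄/g) ln(P₁/P₂).
R T̄/g = 287 × 292 / 9.818 = 8535.8 m.
ln(69.0/51.5) = ln(1.3398) = 0.29252.
Δz = 8535.8 × 0.29252 = 2496.9 m.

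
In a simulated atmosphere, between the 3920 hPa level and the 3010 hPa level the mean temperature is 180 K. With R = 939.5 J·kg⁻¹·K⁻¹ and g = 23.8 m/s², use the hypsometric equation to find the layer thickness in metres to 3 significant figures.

Hypsometric equation: Δz = (R T̄/g) ln(P₁/P₂).
R T̄/g = 939.5 × 180 / 23.8 = 7105.5 m.
ln(3920/3010) = ln(1.3023) = 0.26413.
Δz = 7105.5 × 0.26413 = 1876.8 m.

Δz ≈ 1880 m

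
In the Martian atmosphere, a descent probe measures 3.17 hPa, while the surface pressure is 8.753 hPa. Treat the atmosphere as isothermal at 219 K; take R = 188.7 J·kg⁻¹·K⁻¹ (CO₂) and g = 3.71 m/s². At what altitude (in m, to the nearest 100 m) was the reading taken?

Scale height: H = RT/g = 188.7 × 219 / 3.71 = 11139 m.
Invert the barometric formula: z = H ln(P₀/P).
P₀/P = 8.753/3.17 = 2.7612; ln(2.7612) = 1.0157.
z = 11139 × 1.0157 = 11314 m.

z ≈ 11300 m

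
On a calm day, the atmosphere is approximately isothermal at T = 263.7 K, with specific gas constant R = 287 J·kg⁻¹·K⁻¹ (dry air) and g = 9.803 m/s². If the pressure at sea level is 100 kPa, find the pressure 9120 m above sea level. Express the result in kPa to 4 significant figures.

Scale height: H = RT/g = 287 × 263.7 / 9.803 = 7720.3 m.
Barometric formula: P = P₀ exp(−z/H).
z/H = 9120.0/7720.3 = 1.1813; exp(−1.1813) = 0.30688.
P = 100 × 0.30688 = 30.688 kPa.

P ≈ 30.69 kPa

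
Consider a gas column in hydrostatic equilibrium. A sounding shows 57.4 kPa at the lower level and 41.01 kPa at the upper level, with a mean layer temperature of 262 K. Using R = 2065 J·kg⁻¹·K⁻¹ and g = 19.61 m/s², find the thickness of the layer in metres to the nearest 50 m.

Hypsometric equation: Δz = (R T̄/g) ln(P₁/P₂).
R T̄/g = 2065 × 262 / 19.61 = 27589 m.
ln(57.4/41.01) = ln(1.3997) = 0.33626.
Δz = 27589 × 0.33626 = 9277.1 m.

Δz ≈ 9300 m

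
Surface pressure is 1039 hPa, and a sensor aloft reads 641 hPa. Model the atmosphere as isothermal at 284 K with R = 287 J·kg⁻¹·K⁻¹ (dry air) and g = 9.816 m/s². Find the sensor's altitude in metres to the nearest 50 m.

z ≈ 4000 m

Scale height: H = RT/g = 287 × 284 / 9.816 = 8303.6 m.
Invert the barometric formula: z = H ln(P₀/P).
P₀/P = 1039/641 = 1.6209; ln(1.6209) = 0.48298.
z = 8303.6 × 0.48298 = 4010.5 m.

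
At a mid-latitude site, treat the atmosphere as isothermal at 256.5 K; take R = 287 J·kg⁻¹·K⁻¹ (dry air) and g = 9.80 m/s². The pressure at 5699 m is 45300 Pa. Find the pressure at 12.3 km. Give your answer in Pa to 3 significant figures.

Scale height: H = RT/g = 287 × 256.5 / 9.80 = 7511.8 m.
Between two levels, P₂ = P₁ exp(−Δz/H) with Δz = z₂ − z₁.
Δz = 12300 − 5699.0 = 6601.0 m; Δz/H = 6601.0/7511.8 = 0.87875.
P₂ = 45300 × exp(−0.87875) = 45300 × 0.41530 = 18813 Pa.

P ≈ 18800 Pa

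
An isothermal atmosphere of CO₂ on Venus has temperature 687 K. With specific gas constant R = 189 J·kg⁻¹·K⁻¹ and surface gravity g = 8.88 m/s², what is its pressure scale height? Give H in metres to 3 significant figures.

H ≈ 14600 m

The scale height of an isothermal atmosphere is H = RT/g.
H = 189 × 687 / 8.88 = 129840/8.88 = 14622 m.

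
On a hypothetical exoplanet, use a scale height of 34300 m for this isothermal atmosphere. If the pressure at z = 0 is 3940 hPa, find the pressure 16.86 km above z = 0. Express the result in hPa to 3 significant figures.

P ≈ 2410 hPa

Barometric formula: P = P₀ exp(−z/H).
z/H = 16860/34300 = 0.49155; exp(−0.49155) = 0.61168.
P = 3940 × 0.61168 = 2410.0 hPa.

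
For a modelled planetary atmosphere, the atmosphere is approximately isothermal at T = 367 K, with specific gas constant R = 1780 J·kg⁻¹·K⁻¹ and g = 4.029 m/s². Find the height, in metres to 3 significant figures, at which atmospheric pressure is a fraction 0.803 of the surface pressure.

Scale height: H = RT/g = 1780 × 367 / 4.029 = 162140 m.
Set P/P₀ = exp(−z/H) = 0.803, so z = −H ln(0.803).
−ln(0.803) = 0.21940; z = 162140 × 0.21940 = 35574 m.

z ≈ 35600 m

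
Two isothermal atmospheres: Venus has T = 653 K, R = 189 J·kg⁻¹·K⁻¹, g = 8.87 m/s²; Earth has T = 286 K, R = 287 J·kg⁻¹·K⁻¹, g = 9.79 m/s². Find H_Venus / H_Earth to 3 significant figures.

H_Venus/H_Earth ≈ 1.66

H = RT/g for each body.
H_Venus = 189 × 653 / 8.87 = 13914 m.
H_Earth = 287 × 286 / 9.79 = 8384.3 m.
H_Venus/H_Earth = 13914/8384.3 = 1.6595.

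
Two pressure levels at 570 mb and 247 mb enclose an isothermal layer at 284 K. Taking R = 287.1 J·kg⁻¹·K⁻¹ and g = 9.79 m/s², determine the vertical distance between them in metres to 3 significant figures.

Δz ≈ 6960 m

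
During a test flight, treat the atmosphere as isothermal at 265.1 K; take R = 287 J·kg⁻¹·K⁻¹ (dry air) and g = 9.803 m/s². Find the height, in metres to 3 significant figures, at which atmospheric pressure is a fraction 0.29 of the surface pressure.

z ≈ 9610 m

Scale height: H = RT/g = 287 × 265.1 / 9.803 = 7761.3 m.
Set P/P₀ = exp(−z/H) = 0.29, so z = −H ln(0.29).
−ln(0.29) = 1.2379; z = 7761.3 × 1.2379 = 9607.7 m.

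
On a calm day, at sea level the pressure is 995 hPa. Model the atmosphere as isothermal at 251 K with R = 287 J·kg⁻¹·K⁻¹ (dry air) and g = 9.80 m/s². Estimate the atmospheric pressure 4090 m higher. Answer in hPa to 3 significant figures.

P ≈ 570 hPa

Scale height: H = RT/g = 287 × 251 / 9.80 = 7350.7 m.
Barometric formula: P = P₀ exp(−z/H).
z/H = 4090.0/7350.7 = 0.55641; exp(−0.55641) = 0.57326.
P = 995 × 0.57326 = 570.39 hPa.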